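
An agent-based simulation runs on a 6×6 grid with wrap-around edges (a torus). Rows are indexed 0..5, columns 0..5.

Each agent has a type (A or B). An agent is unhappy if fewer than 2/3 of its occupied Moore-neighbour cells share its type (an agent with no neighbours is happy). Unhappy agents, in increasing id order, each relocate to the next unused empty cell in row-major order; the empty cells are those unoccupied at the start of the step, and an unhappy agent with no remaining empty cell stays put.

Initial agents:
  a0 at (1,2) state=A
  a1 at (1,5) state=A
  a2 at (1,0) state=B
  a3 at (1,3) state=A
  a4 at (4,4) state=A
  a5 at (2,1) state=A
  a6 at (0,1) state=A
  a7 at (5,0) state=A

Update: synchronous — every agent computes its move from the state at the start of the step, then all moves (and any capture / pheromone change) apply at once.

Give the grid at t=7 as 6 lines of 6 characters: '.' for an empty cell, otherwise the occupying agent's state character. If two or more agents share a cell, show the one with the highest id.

t=1: a0@(1,2):A a1@(0,0):A a2@(0,2):B a3@(1,3):A a4@(4,4):A a5@(0,3):A a6@(0,1):A a7@(5,0):A
t=2: a0@(1,2):A a1@(0,0):A a2@(0,4):B a3@(1,3):A a4@(4,4):A a5@(0,3):A a6@(0,1):A a7@(5,0):A
t=3: a0@(1,2):A a1@(0,0):A a2@(0,2):B a3@(1,3):A a4@(4,4):A a5@(0,3):A a6@(0,1):A a7@(5,0):A
t=4: a0@(1,2):A a1@(0,0):A a2@(0,4):B a3@(1,3):A a4@(4,4):A a5@(0,3):A a6@(0,1):A a7@(5,0):A
t=5: a0@(1,2):A a1@(0,0):A a2@(0,2):B a3@(1,3):A a4@(4,4):A a5@(0,3):A a6@(0,1):A a7@(5,0):A
t=6: a0@(1,2):A a1@(0,0):A a2@(0,4):B a3@(1,3):A a4@(4,4):A a5@(0,3):A a6@(0,1):A a7@(5,0):A
t=7: a0@(1,2):A a1@(0,0):A a2@(0,2):B a3@(1,3):A a4@(4,4):A a5@(0,3):A a6@(0,1):A a7@(5,0):A

AABA..
..AA..
......
......
....A.
A.....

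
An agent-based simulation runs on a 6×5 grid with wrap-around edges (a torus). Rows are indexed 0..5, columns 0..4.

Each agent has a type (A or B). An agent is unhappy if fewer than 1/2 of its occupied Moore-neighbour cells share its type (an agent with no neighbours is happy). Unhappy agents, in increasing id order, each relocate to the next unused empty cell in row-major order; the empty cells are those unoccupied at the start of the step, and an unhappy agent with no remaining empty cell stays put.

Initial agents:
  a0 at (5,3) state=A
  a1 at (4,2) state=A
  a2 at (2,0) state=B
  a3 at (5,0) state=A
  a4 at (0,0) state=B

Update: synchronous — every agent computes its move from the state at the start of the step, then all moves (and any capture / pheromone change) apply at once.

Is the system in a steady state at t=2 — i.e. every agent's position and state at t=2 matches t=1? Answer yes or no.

t=1: a0@(5,3):A a1@(4,2):A a2@(2,0):B a3@(0,1):A a4@(0,2):B
t=2: a0@(5,3):A a1@(4,2):A a2@(2,0):B a3@(0,0):A a4@(0,3):B

no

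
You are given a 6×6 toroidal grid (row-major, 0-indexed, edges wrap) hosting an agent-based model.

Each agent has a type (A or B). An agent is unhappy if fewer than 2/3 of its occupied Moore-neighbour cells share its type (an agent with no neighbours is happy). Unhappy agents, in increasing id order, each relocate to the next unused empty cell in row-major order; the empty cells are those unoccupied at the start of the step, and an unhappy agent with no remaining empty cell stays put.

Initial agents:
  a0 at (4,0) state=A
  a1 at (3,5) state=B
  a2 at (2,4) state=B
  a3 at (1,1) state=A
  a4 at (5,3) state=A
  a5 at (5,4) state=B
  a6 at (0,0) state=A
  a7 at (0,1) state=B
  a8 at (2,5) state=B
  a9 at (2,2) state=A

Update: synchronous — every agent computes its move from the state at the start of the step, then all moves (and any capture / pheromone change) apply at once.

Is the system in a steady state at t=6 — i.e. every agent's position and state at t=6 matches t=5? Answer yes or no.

no

t=1: a0@(0,2):A a1@(3,5):B a2@(2,4):B a3@(1,1):A a4@(0,3):A a5@(0,4):B a6@(0,5):A a7@(1,0):B a8@(2,5):B a9@(2,2):A
t=2: a0@(0,2):A a1@(3,5):B a2@(2,4):B a3@(1,1):A a4@(0,0):A a5@(0,1):B a6@(1,2):A a7@(1,3):B a8@(2,5):B a9@(2,2):A
t=3: a0@(0,3):A a1@(3,5):B a2@(2,4):B a3@(1,1):A a4@(0,4):A a5@(0,5):B a6@(1,0):A a7@(1,4):B a8@(2,5):B a9@(2,2):A
t=4: a0@(0,0):A a1@(3,5):B a2@(2,4):B a3@(1,1):A a4@(0,1):A a5@(0,2):B a6@(1,2):A a7@(1,3):B a8@(2,5):B a9@(2,2):A
t=5: a0@(0,0):A a1@(3,5):B a2@(2,4):B a3@(1,1):A a4@(0,1):A a5@(0,3):B a6@(0,4):A a7@(0,5):B a8@(2,5):B a9@(2,2):A
t=6: a0@(0,0):A a1@(3,5):B a2@(2,4):B a3@(1,1):A a4@(0,1):A a5@(0,2):B a6@(1,0):A a7@(1,2):B a8@(2,5):B a9@(2,2):A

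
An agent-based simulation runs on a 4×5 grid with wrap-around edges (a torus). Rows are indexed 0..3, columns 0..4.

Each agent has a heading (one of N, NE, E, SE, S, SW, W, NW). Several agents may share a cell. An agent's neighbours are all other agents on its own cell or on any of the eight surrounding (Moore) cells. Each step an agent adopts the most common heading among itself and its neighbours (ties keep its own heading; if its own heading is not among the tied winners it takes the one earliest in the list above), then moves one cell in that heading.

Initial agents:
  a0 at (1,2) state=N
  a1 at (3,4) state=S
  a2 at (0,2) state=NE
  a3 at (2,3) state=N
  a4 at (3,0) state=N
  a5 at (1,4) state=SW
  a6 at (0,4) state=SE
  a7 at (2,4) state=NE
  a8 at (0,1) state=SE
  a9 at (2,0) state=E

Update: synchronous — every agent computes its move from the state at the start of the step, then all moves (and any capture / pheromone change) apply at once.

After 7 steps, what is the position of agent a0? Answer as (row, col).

(2, 2)

t=1: a0@(0,2):N a1@(2,4):N a2@(3,3):NE a3@(1,3):N a4@(0,1):SE a5@(2,3):SW a6@(1,0):SE a7@(1,4):N a8@(3,1):N a9@(2,1):E
t=2: a0@(3,2):N a1@(1,4):N a2@(2,3):N a3@(0,3):N a4@(1,2):SE a5@(1,3):N a6@(2,1):SE a7@(0,4):N a8@(2,1):N a9@(2,2):E
t=3: a0@(2,2):N a1@(0,4):N a2@(1,3):N a3@(3,3):N a4@(0,2):N a5@(0,3):N a6@(3,2):SE a7@(3,4):N a8@(1,1):N a9@(1,2):N
t=4: a0@(1,2):N a1@(3,4):N a2@(0,3):N a3@(2,3):N a4@(3,2):N a5@(3,3):N a6@(2,2):N a7@(2,4):N a8@(0,1):N a9@(0,2):N
t=5: a0@(0,2):N a1@(2,4):N a2@(3,3):N a3@(1,3):N a4@(2,2):N a5@(2,3):N a6@(1,2):N a7@(1,4):N a8@(3,1):N a9@(3,2):N
t=6: a0@(3,2):N a1@(1,4):N a2@(2,3):N a3@(0,3):N a4@(1,2):N a5@(1,3):N a6@(0,2):N a7@(0,4):N a8@(2,1):N a9@(2,2):N
t=7: a0@(2,2):N a1@(0,4):N a2@(1,3):N a3@(3,3):N a4@(0,2):N a5@(0,3):N a6@(3,2):N a7@(3,4):N a8@(1,1):N a9@(1,2):N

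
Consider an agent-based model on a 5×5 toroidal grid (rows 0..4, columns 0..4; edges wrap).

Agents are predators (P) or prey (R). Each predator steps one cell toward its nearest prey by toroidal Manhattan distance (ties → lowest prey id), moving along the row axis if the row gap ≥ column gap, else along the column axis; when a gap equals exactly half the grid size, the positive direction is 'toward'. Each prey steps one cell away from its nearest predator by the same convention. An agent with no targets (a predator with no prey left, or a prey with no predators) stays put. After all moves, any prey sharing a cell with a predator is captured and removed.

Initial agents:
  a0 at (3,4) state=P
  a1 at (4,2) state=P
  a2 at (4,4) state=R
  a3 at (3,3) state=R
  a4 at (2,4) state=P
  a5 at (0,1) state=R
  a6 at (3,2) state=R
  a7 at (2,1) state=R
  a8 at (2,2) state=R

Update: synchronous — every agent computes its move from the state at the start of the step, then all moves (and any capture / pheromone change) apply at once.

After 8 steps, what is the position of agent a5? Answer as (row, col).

(0, 2)

t=1: a0@(4,4):P a1@(3,2):P a2@(0,4):R a4@(3,4):P a5@(1,1):R a6@(2,2):R a7@(2,2):R a8@(1,2):R
t=2: a0@(0,4):P a1@(2,2):P a2@(1,4):R a4@(4,4):P a5@(0,1):R a6@(1,2):R a7@(1,2):R a8@(0,2):R
t=3: a0@(1,4):P a1@(1,2):P a2@(2,4):R a4@(0,4):P a5@(0,2):R a6@(0,2):R a7@(0,2):R a8@(0,1):R
t=4: a0@(2,4):P a1@(0,2):P a2@(3,4):R a4@(1,4):P a5@(4,2):R a6@(4,2):R a7@(4,2):R a8@(4,1):R
t=5: a0@(3,4):P a1@(4,2):P a2@(4,4):R a4@(2,4):P a5@(3,2):R a6@(3,2):R a7@(3,2):R a8@(3,1):R
t=6: a0@(4,4):P a1@(3,2):P a2@(0,4):R a4@(3,4):P a5@(2,2):R a6@(2,2):R a7@(2,2):R
t=7: a0@(0,4):P a1@(2,2):P a2@(1,4):R a4@(4,4):P a5@(1,2):R a6@(1,2):R a7@(1,2):R
t=8: a0@(1,4):P a1@(1,2):P a2@(2,4):R a4@(0,4):P a5@(0,2):R a6@(0,2):R a7@(0,2):R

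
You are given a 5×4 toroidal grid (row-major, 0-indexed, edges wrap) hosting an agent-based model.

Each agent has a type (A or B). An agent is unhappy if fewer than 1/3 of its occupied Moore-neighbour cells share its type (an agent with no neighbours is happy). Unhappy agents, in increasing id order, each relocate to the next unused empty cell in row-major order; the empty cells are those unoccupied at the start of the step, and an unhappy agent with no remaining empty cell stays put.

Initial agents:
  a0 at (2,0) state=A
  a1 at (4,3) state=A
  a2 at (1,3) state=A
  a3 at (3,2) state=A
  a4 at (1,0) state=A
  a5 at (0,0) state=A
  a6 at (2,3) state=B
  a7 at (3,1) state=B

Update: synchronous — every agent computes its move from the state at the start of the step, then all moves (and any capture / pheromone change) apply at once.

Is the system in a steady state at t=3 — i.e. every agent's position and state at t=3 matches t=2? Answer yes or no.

yes

t=1: a0@(2,0):A a1@(4,3):A a2@(1,3):A a3@(3,2):A a4@(1,0):A a5@(0,0):A a6@(0,1):B a7@(0,2):B
t=2: (unchanged — steady state)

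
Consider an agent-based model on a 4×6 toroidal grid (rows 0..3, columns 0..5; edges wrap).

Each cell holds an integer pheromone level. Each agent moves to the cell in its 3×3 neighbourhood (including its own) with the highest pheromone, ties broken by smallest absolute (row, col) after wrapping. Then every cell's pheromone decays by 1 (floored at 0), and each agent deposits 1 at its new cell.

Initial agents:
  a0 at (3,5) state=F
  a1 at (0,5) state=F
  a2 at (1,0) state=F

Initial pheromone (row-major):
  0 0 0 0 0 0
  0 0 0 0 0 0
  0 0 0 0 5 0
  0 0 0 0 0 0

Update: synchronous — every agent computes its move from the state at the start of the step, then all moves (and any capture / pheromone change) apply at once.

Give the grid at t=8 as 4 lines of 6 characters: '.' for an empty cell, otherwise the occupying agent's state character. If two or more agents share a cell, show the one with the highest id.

F.....
......
....F.
......

t=1: a0@(2,4) a1@(0,0) a2@(0,0) | pheromone: 2 0 0 0 0 0 / 0 0 0 0 0 0 / 0 0 0 0 5 0 / 0 0 0 0 0 0
t=2: a0@(2,4) a1@(0,0) a2@(0,0) | pheromone: 3 0 0 0 0 0 / 0 0 0 0 0 0 / 0 0 0 0 5 0 / 0 0 0 0 0 0
t=3: a0@(2,4) a1@(0,0) a2@(0,0) | pheromone: 4 0 0 0 0 0 / 0 0 0 0 0 0 / 0 0 0 0 5 0 / 0 0 0 0 0 0
t=4: a0@(2,4) a1@(0,0) a2@(0,0) | pheromone: 5 0 0 0 0 0 / 0 0 0 0 0 0 / 0 0 0 0 5 0 / 0 0 0 0 0 0
t=5: a0@(2,4) a1@(0,0) a2@(0,0) | pheromone: 6 0 0 0 0 0 / 0 0 0 0 0 0 / 0 0 0 0 5 0 / 0 0 0 0 0 0
t=6: a0@(2,4) a1@(0,0) a2@(0,0) | pheromone: 7 0 0 0 0 0 / 0 0 0 0 0 0 / 0 0 0 0 5 0 / 0 0 0 0 0 0
t=7: a0@(2,4) a1@(0,0) a2@(0,0) | pheromone: 8 0 0 0 0 0 / 0 0 0 0 0 0 / 0 0 0 0 5 0 / 0 0 0 0 0 0
t=8: a0@(2,4) a1@(0,0) a2@(0,0) | pheromone: 9 0 0 0 0 0 / 0 0 0 0 0 0 / 0 0 0 0 5 0 / 0 0 0 0 0 0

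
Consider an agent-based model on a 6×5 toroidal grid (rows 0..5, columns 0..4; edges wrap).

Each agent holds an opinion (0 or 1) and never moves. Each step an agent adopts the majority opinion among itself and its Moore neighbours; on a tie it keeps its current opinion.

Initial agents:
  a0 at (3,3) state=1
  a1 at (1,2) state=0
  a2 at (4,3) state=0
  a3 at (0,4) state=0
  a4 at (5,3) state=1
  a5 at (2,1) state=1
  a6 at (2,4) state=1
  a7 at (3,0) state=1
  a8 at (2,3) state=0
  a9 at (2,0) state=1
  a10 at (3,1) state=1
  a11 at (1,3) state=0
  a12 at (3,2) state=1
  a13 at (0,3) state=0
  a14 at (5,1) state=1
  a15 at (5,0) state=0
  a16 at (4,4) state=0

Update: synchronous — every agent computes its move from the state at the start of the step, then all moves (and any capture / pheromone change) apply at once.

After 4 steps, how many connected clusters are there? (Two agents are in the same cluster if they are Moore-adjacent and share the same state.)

3

t=1: a0@(3,3):1 a1@(1,2):0 a2@(4,3):1 a3@(0,4):0 a4@(5,3):0 a5@(2,1):1 a6@(2,4):1 a7@(3,0):1 a8@(2,3):0 a9@(2,0):1 a10@(3,1):1 a11@(1,3):0 a12@(3,2):1 a13@(0,3):0 a14@(5,1):1 a15@(5,0):0 a16@(4,4):0
t=2: (unchanged — steady state)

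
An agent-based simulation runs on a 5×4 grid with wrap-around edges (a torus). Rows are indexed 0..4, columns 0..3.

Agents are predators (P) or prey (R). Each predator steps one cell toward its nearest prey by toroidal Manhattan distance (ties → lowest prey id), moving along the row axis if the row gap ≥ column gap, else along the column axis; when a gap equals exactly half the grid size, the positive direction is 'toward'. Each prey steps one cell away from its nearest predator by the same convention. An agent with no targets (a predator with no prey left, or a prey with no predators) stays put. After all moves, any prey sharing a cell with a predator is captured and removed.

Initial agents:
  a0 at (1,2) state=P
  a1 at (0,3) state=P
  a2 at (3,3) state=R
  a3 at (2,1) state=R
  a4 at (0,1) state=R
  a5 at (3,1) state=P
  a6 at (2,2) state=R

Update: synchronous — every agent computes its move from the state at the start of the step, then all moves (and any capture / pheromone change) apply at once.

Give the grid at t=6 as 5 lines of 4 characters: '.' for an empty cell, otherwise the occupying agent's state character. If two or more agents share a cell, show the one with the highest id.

t=1: a0@(2,2):P a1@(4,3):P a2@(2,3):R a3@(1,1):R a4@(4,1):R a5@(2,1):P a6@(3,2):R
t=2: a0@(2,3):P a1@(3,3):P a2@(2,0):R a3@(0,1):R a4@(4,0):R a5@(1,1):P a6@(4,2):R
t=3: a0@(2,0):P a1@(2,3):P a2@(2,1):R a3@(4,1):R a4@(0,0):R a5@(0,1):P a6@(0,2):R
t=4: a0@(2,1):P a1@(2,0):P a2@(2,2):R a3@(3,1):R a4@(0,3):R a5@(4,1):P a6@(0,3):R
t=5: a0@(2,2):P a1@(2,1):P a2@(2,3):R a3@(4,1):R a4@(4,3):R a5@(3,1):P a6@(4,3):R
t=6: a0@(2,3):P a1@(2,2):P a2@(2,0):R a3@(0,1):R a4@(0,3):R a5@(4,1):P a6@(0,3):R

.R.R
....
R.PP
....
.P..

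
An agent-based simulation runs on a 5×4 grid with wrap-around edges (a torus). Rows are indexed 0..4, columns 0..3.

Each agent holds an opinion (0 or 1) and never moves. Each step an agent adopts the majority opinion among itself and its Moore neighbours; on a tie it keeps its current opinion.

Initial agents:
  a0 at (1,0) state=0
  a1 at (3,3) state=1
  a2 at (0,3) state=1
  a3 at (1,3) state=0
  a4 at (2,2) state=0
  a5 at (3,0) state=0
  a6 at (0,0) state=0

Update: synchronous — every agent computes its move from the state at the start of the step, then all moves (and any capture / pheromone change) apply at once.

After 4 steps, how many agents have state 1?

t=1: a0@(1,0):0 a1@(3,3):0 a2@(0,3):0 a3@(1,3):0 a4@(2,2):0 a5@(3,0):0 a6@(0,0):0
t=2: (unchanged — steady state)

0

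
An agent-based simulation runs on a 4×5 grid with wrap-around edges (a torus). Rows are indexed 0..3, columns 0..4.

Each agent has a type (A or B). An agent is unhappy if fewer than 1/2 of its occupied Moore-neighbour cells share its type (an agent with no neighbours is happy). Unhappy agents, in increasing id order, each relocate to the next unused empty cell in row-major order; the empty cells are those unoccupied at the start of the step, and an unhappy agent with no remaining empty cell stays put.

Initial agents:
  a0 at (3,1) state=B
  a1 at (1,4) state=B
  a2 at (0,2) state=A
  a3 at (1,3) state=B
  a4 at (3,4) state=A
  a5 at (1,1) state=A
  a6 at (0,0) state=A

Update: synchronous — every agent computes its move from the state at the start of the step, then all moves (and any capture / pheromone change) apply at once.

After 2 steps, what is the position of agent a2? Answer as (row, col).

(1, 0)

t=1: a0@(0,1):B a1@(1,4):B a2@(0,3):A a3@(1,3):B a4@(3,4):A a5@(1,1):A a6@(0,0):A
t=2: a0@(0,2):B a1@(0,4):B a2@(1,0):A a3@(1,3):B a4@(3,4):A a5@(1,1):A a6@(0,0):A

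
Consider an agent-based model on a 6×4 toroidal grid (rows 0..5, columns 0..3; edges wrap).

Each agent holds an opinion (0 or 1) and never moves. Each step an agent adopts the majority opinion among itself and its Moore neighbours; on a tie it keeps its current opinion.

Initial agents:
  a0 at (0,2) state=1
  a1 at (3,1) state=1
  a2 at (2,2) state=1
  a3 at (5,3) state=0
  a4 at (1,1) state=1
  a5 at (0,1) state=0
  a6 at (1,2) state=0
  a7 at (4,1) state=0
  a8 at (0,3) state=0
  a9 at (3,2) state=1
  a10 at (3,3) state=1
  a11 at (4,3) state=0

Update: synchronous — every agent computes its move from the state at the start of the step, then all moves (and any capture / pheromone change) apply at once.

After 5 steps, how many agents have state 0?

t=1: a0@(0,2):0 a1@(3,1):1 a2@(2,2):1 a3@(5,3):0 a4@(1,1):1 a5@(0,1):0 a6@(1,2):0 a7@(4,1):1 a8@(0,3):0 a9@(3,2):1 a10@(3,3):1 a11@(4,3):0
t=2: a0@(0,2):0 a1@(3,1):1 a2@(2,2):1 a3@(5,3):0 a4@(1,1):0 a5@(0,1):0 a6@(1,2):0 a7@(4,1):1 a8@(0,3):0 a9@(3,2):1 a10@(3,3):1 a11@(4,3):0
t=3: (unchanged — steady state)

7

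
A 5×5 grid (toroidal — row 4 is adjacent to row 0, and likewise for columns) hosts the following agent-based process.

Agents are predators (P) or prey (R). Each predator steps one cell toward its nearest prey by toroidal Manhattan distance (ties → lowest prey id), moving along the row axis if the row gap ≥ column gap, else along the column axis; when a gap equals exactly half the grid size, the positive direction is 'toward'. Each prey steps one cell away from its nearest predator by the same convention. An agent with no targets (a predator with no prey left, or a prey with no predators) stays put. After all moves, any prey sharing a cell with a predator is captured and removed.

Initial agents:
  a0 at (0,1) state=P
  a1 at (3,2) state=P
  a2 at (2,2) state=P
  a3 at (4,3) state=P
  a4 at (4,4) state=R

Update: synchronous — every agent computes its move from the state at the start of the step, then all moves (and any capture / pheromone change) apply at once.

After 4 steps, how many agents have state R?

t=1: a0@(0,0):P a1@(3,3):P a2@(3,2):P a3@(4,4):P a4@(4,0):R
t=2: a0@(4,0):P a1@(3,4):P a2@(3,1):P a3@(4,0):P a4@(3,0):R
t=3: a0@(3,0):P a1@(3,0):P a2@(3,0):P a3@(3,0):P a4@(2,0):R
t=4: a0@(2,0):P a1@(2,0):P a2@(2,0):P a3@(2,0):P a4@(1,0):R

1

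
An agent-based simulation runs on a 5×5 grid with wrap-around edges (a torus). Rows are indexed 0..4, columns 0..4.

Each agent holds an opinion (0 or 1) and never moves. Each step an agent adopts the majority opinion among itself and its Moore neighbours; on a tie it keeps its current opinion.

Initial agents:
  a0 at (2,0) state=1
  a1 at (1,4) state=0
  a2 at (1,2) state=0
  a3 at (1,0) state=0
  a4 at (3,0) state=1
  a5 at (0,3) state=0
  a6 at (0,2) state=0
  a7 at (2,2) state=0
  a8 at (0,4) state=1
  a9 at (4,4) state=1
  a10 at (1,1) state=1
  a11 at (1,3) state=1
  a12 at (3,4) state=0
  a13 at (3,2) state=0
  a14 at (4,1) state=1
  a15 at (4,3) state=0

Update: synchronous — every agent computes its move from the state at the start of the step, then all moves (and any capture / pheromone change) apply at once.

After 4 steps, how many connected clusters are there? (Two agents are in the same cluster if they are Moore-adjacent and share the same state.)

2

t=1: a0@(2,0):1 a1@(1,4):0 a2@(1,2):0 a3@(1,0):1 a4@(3,0):1 a5@(0,3):0 a6@(0,2):0 a7@(2,2):0 a8@(0,4):0 a9@(4,4):1 a10@(1,1):0 a11@(1,3):0 a12@(3,4):1 a13@(3,2):0 a14@(4,1):1 a15@(4,3):0
t=2: a0@(2,0):1 a1@(1,4):0 a2@(1,2):0 a3@(1,0):0 a4@(3,0):1 a5@(0,3):0 a6@(0,2):0 a7@(2,2):0 a8@(0,4):0 a9@(4,4):1 a10@(1,1):0 a11@(1,3):0 a12@(3,4):1 a13@(3,2):0 a14@(4,1):1 a15@(4,3):0
t=3: (unchanged — steady state)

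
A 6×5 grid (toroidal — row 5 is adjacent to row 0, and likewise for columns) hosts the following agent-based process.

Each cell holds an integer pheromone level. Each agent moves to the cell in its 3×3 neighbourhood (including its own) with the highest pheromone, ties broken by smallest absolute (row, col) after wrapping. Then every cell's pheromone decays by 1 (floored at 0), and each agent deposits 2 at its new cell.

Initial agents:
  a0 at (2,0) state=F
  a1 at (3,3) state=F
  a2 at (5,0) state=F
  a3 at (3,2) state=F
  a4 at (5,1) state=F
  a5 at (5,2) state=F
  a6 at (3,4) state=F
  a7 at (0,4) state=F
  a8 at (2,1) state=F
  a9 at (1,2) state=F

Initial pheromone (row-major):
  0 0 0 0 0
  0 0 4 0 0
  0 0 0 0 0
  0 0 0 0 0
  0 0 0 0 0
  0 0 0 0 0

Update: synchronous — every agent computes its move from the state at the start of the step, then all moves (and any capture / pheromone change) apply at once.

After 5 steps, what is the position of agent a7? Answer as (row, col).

(0, 0)

t=1: a0@(1,0) a1@(2,2) a2@(0,0) a3@(2,1) a4@(0,0) a5@(0,1) a6@(2,0) a7@(0,0) a8@(1,2) a9@(1,2) | pheromone: 6 2 0 0 0 / 2 0 7 0 0 / 2 2 2 0 0 / 0 0 0 0 0 / 0 0 0 0 0 / 0 0 0 0 0
t=2: a0@(0,0) a1@(1,2) a2@(0,0) a3@(1,2) a4@(0,0) a5@(1,2) a6@(1,0) a7@(0,0) a8@(1,2) a9@(1,2) | pheromone: 13 1 0 0 0 / 3 0 16 0 0 / 1 1 1 0 0 / 0 0 0 0 0 / 0 0 0 0 0 / 0 0 0 0 0
t=3: a0@(0,0) a1@(1,2) a2@(0,0) a3@(1,2) a4@(0,0) a5@(1,2) a6@(0,0) a7@(0,0) a8@(1,2) a9@(1,2) | pheromone: 22 0 0 0 0 / 2 0 25 0 0 / 0 0 0 0 0 / 0 0 0 0 0 / 0 0 0 0 0 / 0 0 0 0 0
t=4: a0@(0,0) a1@(1,2) a2@(0,0) a3@(1,2) a4@(0,0) a5@(1,2) a6@(0,0) a7@(0,0) a8@(1,2) a9@(1,2) | pheromone: 31 0 0 0 0 / 1 0 34 0 0 / 0 0 0 0 0 / 0 0 0 0 0 / 0 0 0 0 0 / 0 0 0 0 0
t=5: a0@(0,0) a1@(1,2) a2@(0,0) a3@(1,2) a4@(0,0) a5@(1,2) a6@(0,0) a7@(0,0) a8@(1,2) a9@(1,2) | pheromone: 40 0 0 0 0 / 0 0 43 0 0 / 0 0 0 0 0 / 0 0 0 0 0 / 0 0 0 0 0 / 0 0 0 0 0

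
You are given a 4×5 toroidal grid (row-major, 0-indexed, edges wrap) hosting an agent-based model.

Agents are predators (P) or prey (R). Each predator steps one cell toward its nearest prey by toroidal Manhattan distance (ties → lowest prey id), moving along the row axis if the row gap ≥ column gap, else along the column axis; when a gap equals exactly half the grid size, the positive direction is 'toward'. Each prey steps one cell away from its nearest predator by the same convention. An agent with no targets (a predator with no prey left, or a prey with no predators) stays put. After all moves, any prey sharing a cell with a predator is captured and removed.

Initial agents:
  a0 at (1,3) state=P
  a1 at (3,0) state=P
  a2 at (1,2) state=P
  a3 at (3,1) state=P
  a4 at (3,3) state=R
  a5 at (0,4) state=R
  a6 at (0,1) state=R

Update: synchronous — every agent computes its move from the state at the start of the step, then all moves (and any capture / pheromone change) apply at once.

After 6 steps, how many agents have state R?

0

t=1: a0@(2,3):P a1@(3,4):P a2@(0,2):P a3@(0,1):P a6@(1,1):R
t=2: a0@(2,2):P a1@(0,4):P a2@(1,2):P a3@(1,1):P a6@(2,1):R
t=3: a0@(2,1):P a1@(1,4):P a2@(2,2):P a3@(2,1):P a6@(2,0):R
t=4: a0@(2,0):P a1@(2,4):P a2@(2,1):P a3@(2,0):P
t=5: (unchanged — steady state)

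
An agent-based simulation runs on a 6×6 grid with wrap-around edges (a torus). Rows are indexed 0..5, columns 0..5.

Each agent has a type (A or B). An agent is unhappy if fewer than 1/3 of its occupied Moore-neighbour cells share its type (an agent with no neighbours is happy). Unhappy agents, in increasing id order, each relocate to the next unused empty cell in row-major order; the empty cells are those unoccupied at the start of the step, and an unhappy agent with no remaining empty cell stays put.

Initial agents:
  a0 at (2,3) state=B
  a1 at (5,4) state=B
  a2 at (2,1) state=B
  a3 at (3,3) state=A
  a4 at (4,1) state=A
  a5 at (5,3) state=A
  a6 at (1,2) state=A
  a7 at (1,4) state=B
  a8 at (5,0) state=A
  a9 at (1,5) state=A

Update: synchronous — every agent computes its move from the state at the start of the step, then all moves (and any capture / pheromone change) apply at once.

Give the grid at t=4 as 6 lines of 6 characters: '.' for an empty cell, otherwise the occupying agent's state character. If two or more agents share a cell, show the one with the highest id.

t=1: a0@(2,3):B a1@(0,0):B a2@(0,1):B a3@(0,2):A a4@(4,1):A a5@(0,3):A a6@(0,4):A a7@(1,4):B a8@(5,0):A a9@(0,5):A
t=2: a0@(2,3):B a1@(0,0):B a2@(0,1):B a3@(0,2):A a4@(4,1):A a5@(0,3):A a6@(0,4):A a7@(1,0):B a8@(5,0):A a9@(0,5):A
t=3: (unchanged — steady state)

BBAAAA
B.....
...B..
......
.A....
A.....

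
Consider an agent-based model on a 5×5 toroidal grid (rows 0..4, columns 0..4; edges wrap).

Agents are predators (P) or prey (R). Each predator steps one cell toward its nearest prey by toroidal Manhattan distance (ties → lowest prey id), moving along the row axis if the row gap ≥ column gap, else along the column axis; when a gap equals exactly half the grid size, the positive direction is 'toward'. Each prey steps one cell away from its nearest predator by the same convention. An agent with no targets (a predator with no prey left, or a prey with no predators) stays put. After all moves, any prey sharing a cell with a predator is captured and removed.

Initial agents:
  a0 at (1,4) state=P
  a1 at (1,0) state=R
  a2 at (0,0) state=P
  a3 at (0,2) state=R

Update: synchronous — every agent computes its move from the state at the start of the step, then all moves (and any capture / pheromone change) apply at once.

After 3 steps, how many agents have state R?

t=1: a0@(1,0):P a1@(1,1):R a2@(1,0):P a3@(0,3):R
t=2: a0@(1,1):P a1@(1,2):R a2@(1,1):P a3@(0,2):R
t=3: a0@(1,2):P a1@(1,3):R a2@(1,2):P a3@(4,2):R

2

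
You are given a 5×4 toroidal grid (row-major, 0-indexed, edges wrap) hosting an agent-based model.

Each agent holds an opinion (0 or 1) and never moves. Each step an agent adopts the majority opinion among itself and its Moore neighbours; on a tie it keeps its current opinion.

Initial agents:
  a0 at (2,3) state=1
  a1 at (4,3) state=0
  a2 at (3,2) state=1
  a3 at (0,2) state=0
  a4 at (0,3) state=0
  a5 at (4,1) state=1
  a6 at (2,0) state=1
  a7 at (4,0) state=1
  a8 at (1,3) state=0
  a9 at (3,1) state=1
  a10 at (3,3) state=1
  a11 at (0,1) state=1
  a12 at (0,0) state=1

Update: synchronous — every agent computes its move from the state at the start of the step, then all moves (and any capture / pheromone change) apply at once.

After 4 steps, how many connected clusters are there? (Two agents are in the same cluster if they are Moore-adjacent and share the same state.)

t=1: a0@(2,3):1 a1@(4,3):1 a2@(3,2):1 a3@(0,2):0 a4@(0,3):0 a5@(4,1):1 a6@(2,0):1 a7@(4,0):1 a8@(1,3):0 a9@(3,1):1 a10@(3,3):1 a11@(0,1):1 a12@(0,0):1
t=2: (unchanged — steady state)

2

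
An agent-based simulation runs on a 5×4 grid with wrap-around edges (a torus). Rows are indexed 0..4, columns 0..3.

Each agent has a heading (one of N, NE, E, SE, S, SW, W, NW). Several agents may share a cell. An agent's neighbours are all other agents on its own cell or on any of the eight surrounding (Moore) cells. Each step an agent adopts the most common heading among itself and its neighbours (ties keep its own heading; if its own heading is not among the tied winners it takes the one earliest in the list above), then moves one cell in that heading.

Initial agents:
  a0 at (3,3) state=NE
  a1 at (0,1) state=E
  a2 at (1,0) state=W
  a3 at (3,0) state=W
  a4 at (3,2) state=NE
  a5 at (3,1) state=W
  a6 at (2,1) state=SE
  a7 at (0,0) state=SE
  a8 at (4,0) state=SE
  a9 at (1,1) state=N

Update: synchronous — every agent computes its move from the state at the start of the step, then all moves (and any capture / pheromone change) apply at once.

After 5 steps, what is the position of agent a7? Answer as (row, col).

(3, 1)

t=1: a0@(2,0):NE a1@(1,2):SE a2@(2,1):SE a3@(3,3):W a4@(2,3):NE a5@(3,0):W a6@(2,0):W a7@(1,1):SE a8@(0,1):SE a9@(2,2):SE
t=2: a0@(2,3):W a1@(2,3):SE a2@(3,2):SE a3@(3,2):W a4@(2,2):W a5@(3,3):W a6@(2,3):W a7@(2,2):SE a8@(1,2):SE a9@(3,3):SE
t=3: a0@(2,2):W a1@(3,0):SE a2@(3,1):W a3@(3,1):W a4@(2,1):W a5@(3,2):W a6@(2,2):W a7@(3,3):SE a8@(2,3):SE a9@(3,2):W
t=4: a0@(2,1):W a1@(4,1):SE a2@(3,0):W a3@(3,0):W a4@(2,0):W a5@(3,1):W a6@(2,1):W a7@(3,2):W a8@(2,2):W a9@(3,1):W
t=5: a0@(2,0):W a1@(4,0):W a2@(3,3):W a3@(3,3):W a4@(2,3):W a5@(3,0):W a6@(2,0):W a7@(3,1):W a8@(2,1):W a9@(3,0):W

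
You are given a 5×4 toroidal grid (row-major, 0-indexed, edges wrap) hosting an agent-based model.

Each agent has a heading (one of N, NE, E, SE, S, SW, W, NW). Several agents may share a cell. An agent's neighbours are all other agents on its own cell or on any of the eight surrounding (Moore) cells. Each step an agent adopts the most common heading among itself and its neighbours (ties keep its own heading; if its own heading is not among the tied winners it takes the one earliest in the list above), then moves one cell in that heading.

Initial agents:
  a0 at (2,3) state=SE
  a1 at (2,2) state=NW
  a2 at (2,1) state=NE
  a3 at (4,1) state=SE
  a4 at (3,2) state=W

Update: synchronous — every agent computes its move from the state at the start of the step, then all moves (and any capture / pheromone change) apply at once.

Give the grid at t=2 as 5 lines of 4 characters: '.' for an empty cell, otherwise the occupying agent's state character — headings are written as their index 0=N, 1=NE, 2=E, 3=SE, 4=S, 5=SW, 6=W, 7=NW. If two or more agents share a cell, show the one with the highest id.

3..1
...3
....
....
.3..

t=1: a0@(3,0):SE a1@(1,1):NW a2@(1,2):NE a3@(0,2):SE a4@(4,3):SE
t=2: a0@(4,1):SE a1@(0,0):NW a2@(0,3):NE a3@(1,3):SE a4@(0,0):SE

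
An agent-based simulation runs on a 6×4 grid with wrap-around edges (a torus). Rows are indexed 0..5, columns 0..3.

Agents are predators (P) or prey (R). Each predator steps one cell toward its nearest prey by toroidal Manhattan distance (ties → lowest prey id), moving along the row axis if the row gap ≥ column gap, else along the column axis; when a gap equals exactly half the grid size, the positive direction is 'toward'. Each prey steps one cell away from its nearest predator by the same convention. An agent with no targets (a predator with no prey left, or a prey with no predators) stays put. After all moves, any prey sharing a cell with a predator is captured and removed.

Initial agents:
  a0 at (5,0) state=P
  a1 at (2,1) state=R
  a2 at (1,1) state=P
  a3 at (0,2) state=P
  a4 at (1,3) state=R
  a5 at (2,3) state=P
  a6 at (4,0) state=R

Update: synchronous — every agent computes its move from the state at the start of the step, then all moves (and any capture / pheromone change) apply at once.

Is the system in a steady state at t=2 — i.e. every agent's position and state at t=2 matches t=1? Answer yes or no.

t=1: a0@(4,0):P a1@(3,1):R a2@(2,1):P a3@(1,2):P a4@(0,3):R a5@(1,3):P a6@(3,0):R
t=2: a0@(3,0):P a1@(4,1):R a2@(3,1):P a3@(0,2):P a4@(5,3):R a5@(0,3):P a6@(2,0):R

no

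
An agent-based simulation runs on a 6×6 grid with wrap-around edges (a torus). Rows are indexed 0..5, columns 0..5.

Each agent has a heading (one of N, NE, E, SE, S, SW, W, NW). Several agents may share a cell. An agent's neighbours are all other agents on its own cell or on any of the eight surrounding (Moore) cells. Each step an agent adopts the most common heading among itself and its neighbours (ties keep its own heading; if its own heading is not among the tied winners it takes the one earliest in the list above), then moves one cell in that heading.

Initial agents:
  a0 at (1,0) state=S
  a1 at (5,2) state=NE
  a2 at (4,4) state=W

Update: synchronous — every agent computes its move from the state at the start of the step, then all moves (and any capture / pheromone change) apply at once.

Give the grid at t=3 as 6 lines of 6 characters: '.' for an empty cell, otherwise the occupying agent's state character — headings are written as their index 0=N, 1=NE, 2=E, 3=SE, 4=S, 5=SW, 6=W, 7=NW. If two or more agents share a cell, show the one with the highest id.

......
......
.....1
......
46....
......

t=1: a0@(2,0):S a1@(4,3):NE a2@(4,3):W
t=2: a0@(3,0):S a1@(3,4):NE a2@(4,2):W
t=3: a0@(4,0):S a1@(2,5):NE a2@(4,1):W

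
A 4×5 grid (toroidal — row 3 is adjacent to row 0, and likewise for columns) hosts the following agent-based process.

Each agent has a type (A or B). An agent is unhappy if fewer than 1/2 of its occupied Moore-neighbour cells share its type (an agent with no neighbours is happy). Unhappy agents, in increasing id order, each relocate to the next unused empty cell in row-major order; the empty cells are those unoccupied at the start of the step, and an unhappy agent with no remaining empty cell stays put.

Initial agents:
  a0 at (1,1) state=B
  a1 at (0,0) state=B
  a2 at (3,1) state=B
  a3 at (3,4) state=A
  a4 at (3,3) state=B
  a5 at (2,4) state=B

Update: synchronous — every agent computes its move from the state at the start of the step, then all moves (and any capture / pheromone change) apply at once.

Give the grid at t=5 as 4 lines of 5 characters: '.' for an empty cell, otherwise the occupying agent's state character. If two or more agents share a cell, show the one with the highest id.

t=1: a0@(1,1):B a1@(0,0):B a2@(3,1):B a3@(0,1):A a4@(3,3):B a5@(2,4):B
t=2: a0@(1,1):B a1@(0,0):B a2@(3,1):B a3@(0,2):A a4@(3,3):B a5@(2,4):B
t=3: a0@(1,1):B a1@(0,0):B a2@(3,1):B a3@(0,1):A a4@(3,3):B a5@(2,4):B
t=4: a0@(1,1):B a1@(0,0):B a2@(3,1):B a3@(0,2):A a4@(3,3):B a5@(2,4):B
t=5: a0@(1,1):B a1@(0,0):B a2@(3,1):B a3@(0,1):A a4@(3,3):B a5@(2,4):B

BA...
.B...
....B
.B.B.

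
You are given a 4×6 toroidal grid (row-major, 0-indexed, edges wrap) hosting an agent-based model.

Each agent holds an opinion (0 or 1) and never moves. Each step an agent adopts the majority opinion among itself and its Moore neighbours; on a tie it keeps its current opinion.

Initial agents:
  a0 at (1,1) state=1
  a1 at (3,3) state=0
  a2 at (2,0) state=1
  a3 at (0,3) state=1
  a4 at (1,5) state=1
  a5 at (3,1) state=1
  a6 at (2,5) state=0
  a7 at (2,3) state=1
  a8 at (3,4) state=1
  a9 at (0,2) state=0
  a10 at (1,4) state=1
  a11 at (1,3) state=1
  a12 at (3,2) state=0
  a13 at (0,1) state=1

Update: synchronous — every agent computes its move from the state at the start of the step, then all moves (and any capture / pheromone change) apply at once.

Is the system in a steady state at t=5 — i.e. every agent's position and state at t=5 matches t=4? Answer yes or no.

t=1: a0@(1,1):1 a1@(3,3):0 a2@(2,0):1 a3@(0,3):1 a4@(1,5):1 a5@(3,1):1 a6@(2,5):1 a7@(2,3):1 a8@(3,4):1 a9@(0,2):1 a10@(1,4):1 a11@(1,3):1 a12@(3,2):1 a13@(0,1):1
t=2: a0@(1,1):1 a1@(3,3):1 a2@(2,0):1 a3@(0,3):1 a4@(1,5):1 a5@(3,1):1 a6@(2,5):1 a7@(2,3):1 a8@(3,4):1 a9@(0,2):1 a10@(1,4):1 a11@(1,3):1 a12@(3,2):1 a13@(0,1):1
t=3: (unchanged — steady state)

yes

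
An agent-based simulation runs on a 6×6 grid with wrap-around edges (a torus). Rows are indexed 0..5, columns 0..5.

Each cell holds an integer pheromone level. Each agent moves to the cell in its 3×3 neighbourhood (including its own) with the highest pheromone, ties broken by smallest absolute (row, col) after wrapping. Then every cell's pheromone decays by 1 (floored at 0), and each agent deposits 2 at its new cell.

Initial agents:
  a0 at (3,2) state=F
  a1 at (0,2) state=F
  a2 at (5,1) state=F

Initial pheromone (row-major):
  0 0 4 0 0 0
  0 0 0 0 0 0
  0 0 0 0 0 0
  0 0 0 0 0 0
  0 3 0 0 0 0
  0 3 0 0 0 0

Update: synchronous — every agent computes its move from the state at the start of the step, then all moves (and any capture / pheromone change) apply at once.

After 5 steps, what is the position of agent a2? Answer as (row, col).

(0, 2)

t=1: a0@(4,1) a1@(0,2) a2@(0,2) | pheromone: 0 0 7 0 0 0 / 0 0 0 0 0 0 / 0 0 0 0 0 0 / 0 0 0 0 0 0 / 0 4 0 0 0 0 / 0 2 0 0 0 0
t=2: a0@(4,1) a1@(0,2) a2@(0,2) | pheromone: 0 0 10 0 0 0 / 0 0 0 0 0 0 / 0 0 0 0 0 0 / 0 0 0 0 0 0 / 0 5 0 0 0 0 / 0 1 0 0 0 0
t=3: a0@(4,1) a1@(0,2) a2@(0,2) | pheromone: 0 0 13 0 0 0 / 0 0 0 0 0 0 / 0 0 0 0 0 0 / 0 0 0 0 0 0 / 0 6 0 0 0 0 / 0 0 0 0 0 0
t=4: a0@(4,1) a1@(0,2) a2@(0,2) | pheromone: 0 0 16 0 0 0 / 0 0 0 0 0 0 / 0 0 0 0 0 0 / 0 0 0 0 0 0 / 0 7 0 0 0 0 / 0 0 0 0 0 0
t=5: a0@(4,1) a1@(0,2) a2@(0,2) | pheromone: 0 0 19 0 0 0 / 0 0 0 0 0 0 / 0 0 0 0 0 0 / 0 0 0 0 0 0 / 0 8 0 0 0 0 / 0 0 0 0 0 0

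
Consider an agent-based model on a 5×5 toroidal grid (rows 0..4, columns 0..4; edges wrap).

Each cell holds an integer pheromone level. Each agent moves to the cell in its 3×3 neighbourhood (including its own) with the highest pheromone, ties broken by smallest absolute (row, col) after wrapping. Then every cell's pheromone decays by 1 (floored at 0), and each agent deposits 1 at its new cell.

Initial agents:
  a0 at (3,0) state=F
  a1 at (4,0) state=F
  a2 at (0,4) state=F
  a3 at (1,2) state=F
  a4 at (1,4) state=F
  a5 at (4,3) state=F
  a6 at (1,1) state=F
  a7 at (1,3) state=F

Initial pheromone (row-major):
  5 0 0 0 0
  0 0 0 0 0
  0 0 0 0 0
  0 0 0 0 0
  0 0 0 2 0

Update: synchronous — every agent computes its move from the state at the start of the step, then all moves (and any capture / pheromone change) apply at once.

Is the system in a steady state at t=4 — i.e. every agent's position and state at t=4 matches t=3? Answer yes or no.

t=1: a0@(2,0) a1@(0,0) a2@(0,0) a3@(0,1) a4@(0,0) a5@(4,3) a6@(0,0) a7@(0,2) | pheromone: 8 1 1 0 0 / 0 0 0 0 0 / 1 0 0 0 0 / 0 0 0 0 0 / 0 0 0 2 0
t=2: a0@(2,0) a1@(0,0) a2@(0,0) a3@(0,0) a4@(0,0) a5@(4,3) a6@(0,0) a7@(4,3) | pheromone: 12 0 0 0 0 / 0 0 0 0 0 / 1 0 0 0 0 / 0 0 0 0 0 / 0 0 0 3 0
t=3: a0@(2,0) a1@(0,0) a2@(0,0) a3@(0,0) a4@(0,0) a5@(4,3) a6@(0,0) a7@(4,3) | pheromone: 16 0 0 0 0 / 0 0 0 0 0 / 1 0 0 0 0 / 0 0 0 0 0 / 0 0 0 4 0
t=4: a0@(2,0) a1@(0,0) a2@(0,0) a3@(0,0) a4@(0,0) a5@(4,3) a6@(0,0) a7@(4,3) | pheromone: 20 0 0 0 0 / 0 0 0 0 0 / 1 0 0 0 0 / 0 0 0 0 0 / 0 0 0 5 0

yes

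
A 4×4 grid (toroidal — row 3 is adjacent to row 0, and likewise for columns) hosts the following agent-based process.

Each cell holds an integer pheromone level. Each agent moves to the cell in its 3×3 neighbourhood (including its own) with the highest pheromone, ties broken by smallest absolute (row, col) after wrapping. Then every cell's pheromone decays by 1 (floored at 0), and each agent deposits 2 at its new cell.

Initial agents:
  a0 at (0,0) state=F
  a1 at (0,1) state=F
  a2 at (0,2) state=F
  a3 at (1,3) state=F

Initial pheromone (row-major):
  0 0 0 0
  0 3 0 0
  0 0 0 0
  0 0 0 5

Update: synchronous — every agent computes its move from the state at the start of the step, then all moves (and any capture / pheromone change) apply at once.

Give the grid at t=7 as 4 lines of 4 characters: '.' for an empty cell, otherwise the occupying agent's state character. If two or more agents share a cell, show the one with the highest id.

....
.F..
....
...F

t=1: a0@(3,3) a1@(1,1) a2@(3,3) a3@(0,0) | pheromone: 2 0 0 0 / 0 4 0 0 / 0 0 0 0 / 0 0 0 8
t=2: a0@(3,3) a1@(1,1) a2@(3,3) a3@(3,3) | pheromone: 1 0 0 0 / 0 5 0 0 / 0 0 0 0 / 0 0 0 13
t=3: a0@(3,3) a1@(1,1) a2@(3,3) a3@(3,3) | pheromone: 0 0 0 0 / 0 6 0 0 / 0 0 0 0 / 0 0 0 18
t=4: a0@(3,3) a1@(1,1) a2@(3,3) a3@(3,3) | pheromone: 0 0 0 0 / 0 7 0 0 / 0 0 0 0 / 0 0 0 23
t=5: a0@(3,3) a1@(1,1) a2@(3,3) a3@(3,3) | pheromone: 0 0 0 0 / 0 8 0 0 / 0 0 0 0 / 0 0 0 28
t=6: a0@(3,3) a1@(1,1) a2@(3,3) a3@(3,3) | pheromone: 0 0 0 0 / 0 9 0 0 / 0 0 0 0 / 0 0 0 33
t=7: a0@(3,3) a1@(1,1) a2@(3,3) a3@(3,3) | pheromone: 0 0 0 0 / 0 10 0 0 / 0 0 0 0 / 0 0 0 38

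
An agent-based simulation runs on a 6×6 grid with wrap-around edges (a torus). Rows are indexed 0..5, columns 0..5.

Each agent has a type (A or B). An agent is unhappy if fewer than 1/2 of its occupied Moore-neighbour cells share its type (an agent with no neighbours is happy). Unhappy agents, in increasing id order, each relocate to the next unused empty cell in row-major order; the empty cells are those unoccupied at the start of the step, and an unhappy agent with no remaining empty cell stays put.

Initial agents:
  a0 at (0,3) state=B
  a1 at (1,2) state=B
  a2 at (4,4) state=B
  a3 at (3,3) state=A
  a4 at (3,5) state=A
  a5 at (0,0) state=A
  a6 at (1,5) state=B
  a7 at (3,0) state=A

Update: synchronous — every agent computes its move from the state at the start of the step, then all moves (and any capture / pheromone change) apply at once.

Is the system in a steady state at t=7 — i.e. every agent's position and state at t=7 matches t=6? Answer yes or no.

yes

t=1: a0@(0,3):B a1@(1,2):B a2@(0,1):B a3@(0,2):A a4@(3,5):A a5@(0,4):A a6@(0,5):B a7@(3,0):A
t=2: a0@(0,0):B a1@(1,2):B a2@(0,1):B a3@(1,0):A a4@(3,5):A a5@(1,1):A a6@(1,3):B a7@(3,0):A
t=3: a0@(0,2):B a1@(1,2):B a2@(0,1):B a3@(0,3):A a4@(3,5):A a5@(0,4):A a6@(1,3):B a7@(3,0):A
t=4: a0@(0,2):B a1@(1,2):B a2@(0,1):B a3@(0,0):A a4@(3,5):A a5@(0,4):A a6@(1,3):B a7@(3,0):A
t=5: a0@(0,2):B a1@(1,2):B a2@(0,1):B a3@(0,3):A a4@(3,5):A a5@(0,5):A a6@(1,3):B a7@(3,0):A
t=6: a0@(0,2):B a1@(1,2):B a2@(0,1):B a3@(0,0):A a4@(3,5):A a5@(0,5):A a6@(1,3):B a7@(3,0):A
t=7: (unchanged — steady state)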